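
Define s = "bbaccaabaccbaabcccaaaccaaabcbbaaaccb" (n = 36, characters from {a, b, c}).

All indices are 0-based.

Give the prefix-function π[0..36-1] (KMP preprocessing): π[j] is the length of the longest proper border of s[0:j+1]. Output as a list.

π[0] = 0
j=1 s[j]='b': π[1]=1 (border 'b')
j=2 s[j]='a': k: 1→0; π[2]=0 (border '')
j=3 s[j]='c': π[3]=0 (border '')
j=4 s[j]='c': π[4]=0 (border '')
j=5 s[j]='a': π[5]=0 (border '')
j=6 s[j]='a': π[6]=0 (border '')
j=7 s[j]='b': π[7]=1 (border 'b')
j=8 s[j]='a': k: 1→0; π[8]=0 (border '')
j=9 s[j]='c': π[9]=0 (border '')
j=10 s[j]='c': π[10]=0 (border '')
j=11 s[j]='b': π[11]=1 (border 'b')
j=12 s[j]='a': k: 1→0; π[12]=0 (border '')
j=13 s[j]='a': π[13]=0 (border '')
j=14 s[j]='b': π[14]=1 (border 'b')
j=15 s[j]='c': k: 1→0; π[15]=0 (border '')
j=16 s[j]='c': π[16]=0 (border '')
j=17 s[j]='c': π[17]=0 (border '')
j=18 s[j]='a': π[18]=0 (border '')
j=19 s[j]='a': π[19]=0 (border '')
j=20 s[j]='a': π[20]=0 (border '')
j=21 s[j]='c': π[21]=0 (border '')
j=22 s[j]='c': π[22]=0 (border '')
j=23 s[j]='a': π[23]=0 (border '')
j=24 s[j]='a': π[24]=0 (border '')
j=25 s[j]='a': π[25]=0 (border '')
j=26 s[j]='b': π[26]=1 (border 'b')
j=27 s[j]='c': k: 1→0; π[27]=0 (border '')
j=28 s[j]='b': π[28]=1 (border 'b')
j=29 s[j]='b': π[29]=2 (border 'bb')
j=30 s[j]='a': π[30]=3 (border 'bba')
j=31 s[j]='a': k: 3→0; π[31]=0 (border '')
j=32 s[j]='a': π[32]=0 (border '')
j=33 s[j]='c': π[33]=0 (border '')
j=34 s[j]='c': π[34]=0 (border '')
j=35 s[j]='b': π[35]=1 (border 'b')

[0, 1, 0, 0, 0, 0, 0, 1, 0, 0, 0, 1, 0, 0, 1, 0, 0, 0, 0, 0, 0, 0, 0, 0, 0, 0, 1, 0, 1, 2, 3, 0, 0, 0, 0, 1]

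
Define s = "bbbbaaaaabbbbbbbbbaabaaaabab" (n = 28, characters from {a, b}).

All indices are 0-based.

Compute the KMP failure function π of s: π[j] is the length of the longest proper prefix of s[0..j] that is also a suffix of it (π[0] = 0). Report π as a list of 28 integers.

π[0] = 0
j=1 s[j]='b': π[1]=1 (border 'b')
j=2 s[j]='b': π[2]=2 (border 'bb')
j=3 s[j]='b': π[3]=3 (border 'bbb')
j=4 s[j]='a': k: 3→2→1→0; π[4]=0 (border '')
j=5 s[j]='a': π[5]=0 (border '')
j=6 s[j]='a': π[6]=0 (border '')
j=7 s[j]='a': π[7]=0 (border '')
j=8 s[j]='a': π[8]=0 (border '')
j=9 s[j]='b': π[9]=1 (border 'b')
j=10 s[j]='b': π[10]=2 (border 'bb')
j=11 s[j]='b': π[11]=3 (border 'bbb')
j=12 s[j]='b': π[12]=4 (border 'bbbb')
j=13 s[j]='b': k: 4→3; π[13]=4 (border 'bbbb')
j=14 s[j]='b': k: 4→3; π[14]=4 (border 'bbbb')
j=15 s[j]='b': k: 4→3; π[15]=4 (border 'bbbb')
j=16 s[j]='b': k: 4→3; π[16]=4 (border 'bbbb')
j=17 s[j]='b': k: 4→3; π[17]=4 (border 'bbbb')
j=18 s[j]='a': π[18]=5 (border 'bbbba')
j=19 s[j]='a': π[19]=6 (border 'bbbbaa')
j=20 s[j]='b': k: 6→0; π[20]=1 (border 'b')
j=21 s[j]='a': k: 1→0; π[21]=0 (border '')
j=22 s[j]='a': π[22]=0 (border '')
j=23 s[j]='a': π[23]=0 (border '')
j=24 s[j]='a': π[24]=0 (border '')
j=25 s[j]='b': π[25]=1 (border 'b')
j=26 s[j]='a': k: 1→0; π[26]=0 (border '')
j=27 s[j]='b': π[27]=1 (border 'b')

[0, 1, 2, 3, 0, 0, 0, 0, 0, 1, 2, 3, 4, 4, 4, 4, 4, 4, 5, 6, 1, 0, 0, 0, 0, 1, 0, 1]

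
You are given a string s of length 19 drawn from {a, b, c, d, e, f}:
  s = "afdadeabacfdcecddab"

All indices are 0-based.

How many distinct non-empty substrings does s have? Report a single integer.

rank→(start, suffix):
  0 → (17, 'ab')
  1 → (6, 'abacfdcecddab')
  2 → (8, 'acfdcecddab')
  3 → (3, 'adeabacfdcecddab')
  4 → (0, 'afdadeabacfdcecddab')
  5 → (18, 'b')
  6 → (7, 'bacfdcecddab')
  7 → (14, 'cddab')
  8 → (12, 'cecddab')
  9 → (9, 'cfdcecddab')
  10 → (16, 'dab')
  11 → (2, 'dadeabacfdcecddab')
  12 → (11, 'dcecddab')
  13 → (15, 'ddab')
  14 → (4, 'deabacfdcecddab')
  15 → (5, 'eabacfdcecddab')
  16 → (13, 'ecddab')
  17 → (1, 'fdadeabacfdcecddab')
  18 → (10, 'fdcecddab')

SA = [17, 6, 8, 3, 0, 18, 7, 14, 12, 9, 16, 2, 11, 15, 4, 5, 13, 1, 10]
i: (SA[i-1],SA[i]) lcp shared
  1: (17,6) 2 'ab'
  2: (6,8) 1 'a'
  3: (8,3) 1 'a'
  4: (3,0) 1 'a'
  5: (0,18) 0 ''
  6: (18,7) 1 'b'
  7: (7,14) 0 ''
  8: (14,12) 1 'c'
  9: (12,9) 1 'c'
  10: (9,16) 0 ''
  11: (16,2) 2 'da'
  12: (2,11) 1 'd'
  13: (11,15) 1 'd'
  14: (15,4) 1 'd'
  15: (4,5) 0 ''
  16: (5,13) 1 'e'
  17: (13,1) 0 ''
  18: (1,10) 2 'fd'

n(n+1)/2 = 19·20/2 = 190
Σ LCP = 0 + 2 + 1 + 1 + 1 + 0 + 1 + 0 + 1 + 1 + 0 + 2 + 1 + 1 + 1 + 0 + 1 + 0 + 2 = 16
distinct = 190 − 16 = 174

174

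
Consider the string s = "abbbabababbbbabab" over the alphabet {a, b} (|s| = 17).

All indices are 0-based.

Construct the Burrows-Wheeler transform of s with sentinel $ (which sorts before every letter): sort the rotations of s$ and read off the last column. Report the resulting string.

bbbbb$baabbaabbbaa

rank  rotation            last
    0  $abbbabababbbbabab  b
    1  ab$abbbabababbbbab  b
    2  abab$abbbabababbbb  b
    3  abababbbbabab$abbb  b
    4  ababbbbabab$abbbab  b
    5  abbbabababbbbabab$  $
    6  abbbbabab$abbbabab  b
    7  b$abbbabababbbbaba  a
    8  bab$abbbabababbbba  a
    9  babab$abbbabababbb  b
   10  babababbbbabab$abb  b
   11  bababbbbabab$abbba  a
   12  babbbbabab$abbbaba  a
   13  bbabab$abbbabababb  b
   14  bbabababbbbabab$ab  b
   15  bbbabab$abbbababab  b
   16  bbbabababbbbabab$a  a
   17  bbbbabab$abbbababa  a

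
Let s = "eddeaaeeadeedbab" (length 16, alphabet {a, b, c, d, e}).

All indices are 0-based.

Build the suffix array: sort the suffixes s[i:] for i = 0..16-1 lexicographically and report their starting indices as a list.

[4, 14, 8, 5, 15, 13, 12, 1, 2, 9, 3, 7, 11, 0, 6, 10]

rank | idx | suffix
   0 |   4 | aaeeadeedbab
   1 |  14 | ab
   2 |   8 | adeedbab
   3 |   5 | aeeadeedbab
   4 |  15 | b
   5 |  13 | bab
   6 |  12 | dbab
   7 |   1 | ddeaaeeadeedbab
   8 |   2 | deaaeeadeedbab
   9 |   9 | deedbab
  10 |   3 | eaaeeadeedbab
  11 |   7 | eadeedbab
  12 |  11 | edbab
  13 |   0 | eddeaaeeadeedbab
  14 |   6 | eeadeedbab
  15 |  10 | eedbab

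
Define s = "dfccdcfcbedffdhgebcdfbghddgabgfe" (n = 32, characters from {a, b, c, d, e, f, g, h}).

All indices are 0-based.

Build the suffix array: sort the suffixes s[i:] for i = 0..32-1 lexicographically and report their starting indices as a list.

sorted suffixes:
  #0 SA[0]=27  'abgfe'
  #1 SA[1]=17  'bcdfbghddgabgfe'
  #2 SA[2]=8  'bedffdhgebcdfbghddgabgfe'
  #3 SA[3]=28  'bgfe'
  #4 SA[4]=21  'bghddgabgfe'
  #5 SA[5]=7  'cbedffdhgebcdfbghddgabgfe'
  #6 SA[6]=2  'ccdcfcbedffdhgebcdfbghddgabgfe'
  #7 SA[7]=3  'cdcfcbedffdhgebcdfbghddgabgfe'
  #8 SA[8]=18  'cdfbghddgabgfe'
  #9 SA[9]=5  'cfcbedffdhgebcdfbghddgabgfe'
  #10 SA[10]=4  'dcfcbedffdhgebcdfbghddgabgfe'
  #11 SA[11]=24  'ddgabgfe'
  #12 SA[12]=19  'dfbghddgabgfe'
  #13 SA[13]=0  'dfccdcfcbedffdhgebcdfbghddgabgfe'
  #14 SA[14]=10  'dffdhgebcdfbghddgabgfe'
  #15 SA[15]=25  'dgabgfe'
  #16 SA[16]=13  'dhgebcdfbghddgabgfe'
  #17 SA[17]=31  'e'
  #18 SA[18]=16  'ebcdfbghddgabgfe'
  #19 SA[19]=9  'edffdhgebcdfbghddgabgfe'
  #20 SA[20]=20  'fbghddgabgfe'
  #21 SA[21]=6  'fcbedffdhgebcdfbghddgabgfe'
  #22 SA[22]=1  'fccdcfcbedffdhgebcdfbghddgabgfe'
  #23 SA[23]=12  'fdhgebcdfbghddgabgfe'
  #24 SA[24]=30  'fe'
  #25 SA[25]=11  'ffdhgebcdfbghddgabgfe'
  #26 SA[26]=26  'gabgfe'
  #27 SA[27]=15  'gebcdfbghddgabgfe'
  #28 SA[28]=29  'gfe'
  #29 SA[29]=22  'ghddgabgfe'
  #30 SA[30]=23  'hddgabgfe'
  #31 SA[31]=14  'hgebcdfbghddgabgfe'

[27, 17, 8, 28, 21, 7, 2, 3, 18, 5, 4, 24, 19, 0, 10, 25, 13, 31, 16, 9, 20, 6, 1, 12, 30, 11, 26, 15, 29, 22, 23, 14]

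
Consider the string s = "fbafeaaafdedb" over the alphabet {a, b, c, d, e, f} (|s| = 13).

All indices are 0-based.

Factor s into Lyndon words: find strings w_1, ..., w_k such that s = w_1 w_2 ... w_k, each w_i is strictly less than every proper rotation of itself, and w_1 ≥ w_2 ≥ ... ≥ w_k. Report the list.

["f", "b", "afe", "aaafdedb"]

emit factor 1: 'f' (i=0, period=1)
emit factor 2: 'b' (i=1, period=1)
emit factor 3: 'afe' (i=2, period=3)
emit factor 4: 'aaafdedb' (i=5, period=8)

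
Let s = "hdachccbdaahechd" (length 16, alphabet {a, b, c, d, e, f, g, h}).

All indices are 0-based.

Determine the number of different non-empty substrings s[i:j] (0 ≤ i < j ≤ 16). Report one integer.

sorted suffixes:
  #0 SA[0]=9  'aahechd'
  #1 SA[1]=2  'achccbdaahechd'
  #2 SA[2]=10  'ahechd'
  #3 SA[3]=7  'bdaahechd'
  #4 SA[4]=6  'cbdaahechd'
  #5 SA[5]=5  'ccbdaahechd'
  #6 SA[6]=3  'chccbdaahechd'
  #7 SA[7]=13  'chd'
  #8 SA[8]=15  'd'
  #9 SA[9]=8  'daahechd'
  #10 SA[10]=1  'dachccbdaahechd'
  #11 SA[11]=12  'echd'
  #12 SA[12]=4  'hccbdaahechd'
  #13 SA[13]=14  'hd'
  #14 SA[14]=0  'hdachccbdaahechd'
  #15 SA[15]=11  'hechd'

SA = [9, 2, 10, 7, 6, 5, 3, 13, 15, 8, 1, 12, 4, 14, 0, 11]
[i] adj suffixes → lcp
  [1] 9/2 → 1 ('a')
  [2] 2/10 → 1 ('a')
  [3] 10/7 → 0 ('')
  [4] 7/6 → 0 ('')
  [5] 6/5 → 1 ('c')
  [6] 5/3 → 1 ('c')
  [7] 3/13 → 2 ('ch')
  [8] 13/15 → 0 ('')
  [9] 15/8 → 1 ('d')
  [10] 8/1 → 2 ('da')
  [11] 1/12 → 0 ('')
  [12] 12/4 → 0 ('')
  [13] 4/14 → 1 ('h')
  [14] 14/0 → 2 ('hd')
  [15] 0/11 → 1 ('h')

n(n+1)/2 = 16·17/2 = 136
Σ LCP = 0 + 1 + 1 + 0 + 0 + 1 + 1 + 2 + 0 + 1 + 2 + 0 + 0 + 1 + 2 + 1 = 13
distinct = 136 − 13 = 123

123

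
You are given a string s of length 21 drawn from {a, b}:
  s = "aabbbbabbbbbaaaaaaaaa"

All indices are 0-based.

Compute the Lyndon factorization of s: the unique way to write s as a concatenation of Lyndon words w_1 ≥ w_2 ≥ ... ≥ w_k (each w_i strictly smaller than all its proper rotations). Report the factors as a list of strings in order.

emit factor 1: 'aabbbbabbbbb' (i=0, period=12)
emit factor 2: 'a' (i=12, period=1)
emit factor 3: 'a' (i=13, period=1)
emit factor 4: 'a' (i=14, period=1)
emit factor 5: 'a' (i=15, period=1)
emit factor 6: 'a' (i=16, period=1)
emit factor 7: 'a' (i=17, period=1)
emit factor 8: 'a' (i=18, period=1)
emit factor 9: 'a' (i=19, period=1)
emit factor 10: 'a' (i=20, period=1)

["aabbbbabbbbb", "a", "a", "a", "a", "a", "a", "a", "a", "a"]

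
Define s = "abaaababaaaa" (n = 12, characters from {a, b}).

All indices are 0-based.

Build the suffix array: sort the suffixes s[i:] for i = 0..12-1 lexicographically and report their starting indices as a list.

[11, 10, 9, 8, 2, 3, 6, 0, 4, 7, 1, 5]

rank | idx | suffix
   0 |  11 | a
   1 |  10 | aa
   2 |   9 | aaa
   3 |   8 | aaaa
   4 |   2 | aaababaaaa
   5 |   3 | aababaaaa
   6 |   6 | abaaaa
   7 |   0 | abaaababaaaa
   8 |   4 | ababaaaa
   9 |   7 | baaaa
  10 |   1 | baaababaaaa
  11 |   5 | babaaaa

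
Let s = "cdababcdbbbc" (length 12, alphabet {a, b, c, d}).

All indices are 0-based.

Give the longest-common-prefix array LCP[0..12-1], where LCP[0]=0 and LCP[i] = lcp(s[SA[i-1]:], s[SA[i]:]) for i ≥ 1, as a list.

rank→(start, suffix):
  0 → (2, 'ababcdbbbc')
  1 → (4, 'abcdbbbc')
  2 → (3, 'babcdbbbc')
  3 → (8, 'bbbc')
  4 → (9, 'bbc')
  5 → (10, 'bc')
  6 → (5, 'bcdbbbc')
  7 → (11, 'c')
  8 → (0, 'cdababcdbbbc')
  9 → (6, 'cdbbbc')
  10 → (1, 'dababcdbbbc')
  11 → (7, 'dbbbc')

SA = [2, 4, 3, 8, 9, 10, 5, 11, 0, 6, 1, 7]
rank  pair      lcp
   1  s[2:],s[4:]  2  'ab'
   2  s[4:],s[3:]  0  ''
   3  s[3:],s[8:]  1  'b'
   4  s[8:],s[9:]  2  'bb'
   5  s[9:],s[10:]  1  'b'
   6  s[10:],s[5:]  2  'bc'
   7  s[5:],s[11:]  0  ''
   8  s[11:],s[0:]  1  'c'
   9  s[0:],s[6:]  2  'cd'
  10  s[6:],s[1:]  0  ''
  11  s[1:],s[7:]  1  'd'

[0, 2, 0, 1, 2, 1, 2, 0, 1, 2, 0, 1]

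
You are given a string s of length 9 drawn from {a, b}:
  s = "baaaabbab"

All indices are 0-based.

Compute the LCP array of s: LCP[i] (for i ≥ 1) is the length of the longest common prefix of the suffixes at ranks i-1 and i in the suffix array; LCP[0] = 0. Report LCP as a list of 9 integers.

rank | idx | suffix
   0 |   1 | aaaabbab
   1 |   2 | aaabbab
   2 |   3 | aabbab
   3 |   7 | ab
   4 |   4 | abbab
   5 |   8 | b
   6 |   0 | baaaabbab
   7 |   6 | bab
   8 |   5 | bbab

SA = [1, 2, 3, 7, 4, 8, 0, 6, 5]
[i] adj suffixes → lcp
  [1] 1/2 → 3 ('aaa')
  [2] 2/3 → 2 ('aa')
  [3] 3/7 → 1 ('a')
  [4] 7/4 → 2 ('ab')
  [5] 4/8 → 0 ('')
  [6] 8/0 → 1 ('b')
  [7] 0/6 → 2 ('ba')
  [8] 6/5 → 1 ('b')

[0, 3, 2, 1, 2, 0, 1, 2, 1]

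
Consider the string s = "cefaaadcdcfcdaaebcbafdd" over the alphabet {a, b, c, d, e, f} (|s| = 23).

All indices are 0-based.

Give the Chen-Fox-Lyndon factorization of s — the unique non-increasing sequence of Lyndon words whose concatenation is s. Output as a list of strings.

["cef", "aaadcdcfcdaaebcbafdd"]

emit factor 1: 'cef' (i=0, period=3)
emit factor 2: 'aaadcdcfcdaaebcbafdd' (i=3, period=20)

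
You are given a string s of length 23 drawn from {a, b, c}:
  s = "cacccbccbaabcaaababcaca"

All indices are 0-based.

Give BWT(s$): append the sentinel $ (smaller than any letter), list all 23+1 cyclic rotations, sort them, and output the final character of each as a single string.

rank  rotation                  last
    0  $cacccbccbaabcaaababcaca  a
    1  a$cacccbccbaabcaaababcac  c
    2  aaababcaca$cacccbccbaabc  c
    3  aababcaca$cacccbccbaabca  a
    4  aabcaaababcaca$cacccbccb  b
    5  ababcaca$cacccbccbaabcaa  a
    6  abcaaababcaca$cacccbccba  a
    7  abcaca$cacccbccbaabcaaab  b
    8  aca$cacccbccbaabcaaababc  c
    9  acccbccbaabcaaababcaca$c  c
   10  baabcaaababcaca$cacccbcc  c
   11  babcaca$cacccbccbaabcaaa  a
   12  bcaaababcaca$cacccbccbaa  a
   13  bcaca$cacccbccbaabcaaaba  a
   14  bccbaabcaaababcaca$caccc  c
   15  ca$cacccbccbaabcaaababca  a
   16  caaababcaca$cacccbccbaab  b
   17  caca$cacccbccbaabcaaabab  b
   18  cacccbccbaabcaaababcaca$  $
   19  cbaabcaaababcaca$cacccbc  c
   20  cbccbaabcaaababcaca$cacc  c
   21  ccbaabcaaababcaca$cacccb  b
   22  ccbccbaabcaaababcaca$cac  c
   23  cccbccbaabcaaababcaca$ca  a

accabaabcccaaacabb$ccbca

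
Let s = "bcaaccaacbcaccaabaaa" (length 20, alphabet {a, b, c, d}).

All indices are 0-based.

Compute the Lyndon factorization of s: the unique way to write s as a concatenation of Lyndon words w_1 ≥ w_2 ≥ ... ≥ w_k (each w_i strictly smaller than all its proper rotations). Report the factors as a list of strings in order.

["bc", "aacc", "aacbcacc", "aab", "a", "a", "a"]

emit factor 1: 'bc' (i=0, period=2)
emit factor 2: 'aacc' (i=2, period=4)
emit factor 3: 'aacbcacc' (i=6, period=8)
emit factor 4: 'aab' (i=14, period=3)
emit factor 5: 'a' (i=17, period=1)
emit factor 6: 'a' (i=18, period=1)
emit factor 7: 'a' (i=19, period=1)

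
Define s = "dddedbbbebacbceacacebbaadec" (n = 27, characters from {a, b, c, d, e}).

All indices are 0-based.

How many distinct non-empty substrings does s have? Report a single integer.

rank→(start, suffix):
  0 → (22, 'aadec')
  1 → (15, 'acacebbaadec')
  2 → (10, 'acbceacacebbaadec')
  3 → (17, 'acebbaadec')
  4 → (23, 'adec')
  5 → (21, 'baadec')
  6 → (9, 'bacbceacacebbaadec')
  7 → (20, 'bbaadec')
  8 → (5, 'bbbebacbceacacebbaadec')
  9 → (6, 'bbebacbceacacebbaadec')
  10 → (12, 'bceacacebbaadec')
  11 → (7, 'bebacbceacacebbaadec')
  12 → (26, 'c')
  13 → (16, 'cacebbaadec')
  14 → (11, 'cbceacacebbaadec')
  15 → (13, 'ceacacebbaadec')
  16 → (18, 'cebbaadec')
  17 → (4, 'dbbbebacbceacacebbaadec')
  18 → (0, 'dddedbbbebacbceacacebbaadec')
  19 → (1, 'ddedbbbebacbceacacebbaadec')
  20 → (24, 'dec')
  21 → (2, 'dedbbbebacbceacacebbaadec')
  22 → (14, 'eacacebbaadec')
  23 → (8, 'ebacbceacacebbaadec')
  24 → (19, 'ebbaadec')
  25 → (25, 'ec')
  26 → (3, 'edbbbebacbceacacebbaadec')

SA = [22, 15, 10, 17, 23, 21, 9, 20, 5, 6, 12, 7, 26, 16, 11, 13, 18, 4, 0, 1, 24, 2, 14, 8, 19, 25, 3]
[i] adj suffixes → lcp
  [1] 22/15 → 1 ('a')
  [2] 15/10 → 2 ('ac')
  [3] 10/17 → 2 ('ac')
  [4] 17/23 → 1 ('a')
  [5] 23/21 → 0 ('')
  [6] 21/9 → 2 ('ba')
  [7] 9/20 → 1 ('b')
  [8] 20/5 → 2 ('bb')
  [9] 5/6 → 2 ('bb')
  [10] 6/12 → 1 ('b')
  [11] 12/7 → 1 ('b')
  [12] 7/26 → 0 ('')
  [13] 26/16 → 1 ('c')
  [14] 16/11 → 1 ('c')
  [15] 11/13 → 1 ('c')
  [16] 13/18 → 2 ('ce')
  [17] 18/4 → 0 ('')
  [18] 4/0 → 1 ('d')
  [19] 0/1 → 2 ('dd')
  [20] 1/24 → 1 ('d')
  [21] 24/2 → 2 ('de')
  [22] 2/14 → 0 ('')
  [23] 14/8 → 1 ('e')
  [24] 8/19 → 2 ('eb')
  [25] 19/25 → 1 ('e')
  [26] 25/3 → 1 ('e')

n(n+1)/2 = 27·28/2 = 378
Σ LCP = 0 + 1 + 2 + 2 + 1 + 0 + 2 + 1 + 2 + 2 + 1 + 1 + 0 + 1 + 1 + 1 + 2 + 0 + 1 + 2 + 1 + 2 + 0 + 1 + 2 + 1 + 1 = 31
distinct = 378 − 31 = 347

347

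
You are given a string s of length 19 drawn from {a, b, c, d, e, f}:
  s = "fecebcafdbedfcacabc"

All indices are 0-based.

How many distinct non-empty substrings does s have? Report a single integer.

rank | idx | suffix
   0 |  16 | abc
   1 |  14 | acabc
   2 |   6 | afdbedfcacabc
   3 |  17 | bc
   4 |   4 | bcafdbedfcacabc
   5 |   9 | bedfcacabc
   6 |  18 | c
   7 |  15 | cabc
   8 |  13 | cacabc
   9 |   5 | cafdbedfcacabc
  10 |   2 | cebcafdbedfcacabc
  11 |   8 | dbedfcacabc
  12 |  11 | dfcacabc
  13 |   3 | ebcafdbedfcacabc
  14 |   1 | ecebcafdbedfcacabc
  15 |  10 | edfcacabc
  16 |  12 | fcacabc
  17 |   7 | fdbedfcacabc
  18 |   0 | fecebcafdbedfcacabc

SA = [16, 14, 6, 17, 4, 9, 18, 15, 13, 5, 2, 8, 11, 3, 1, 10, 12, 7, 0]
i: (SA[i-1],SA[i]) lcp shared
  1: (16,14) 1 'a'
  2: (14,6) 1 'a'
  3: (6,17) 0 ''
  4: (17,4) 2 'bc'
  5: (4,9) 1 'b'
  6: (9,18) 0 ''
  7: (18,15) 1 'c'
  8: (15,13) 2 'ca'
  9: (13,5) 2 'ca'
  10: (5,2) 1 'c'
  11: (2,8) 0 ''
  12: (8,11) 1 'd'
  13: (11,3) 0 ''
  14: (3,1) 1 'e'
  15: (1,10) 1 'e'
  16: (10,12) 0 ''
  17: (12,7) 1 'f'
  18: (7,0) 1 'f'

n(n+1)/2 = 19·20/2 = 190
Σ LCP = 0 + 1 + 1 + 0 + 2 + 1 + 0 + 1 + 2 + 2 + 1 + 0 + 1 + 0 + 1 + 1 + 0 + 1 + 1 = 16
distinct = 190 − 16 = 174

174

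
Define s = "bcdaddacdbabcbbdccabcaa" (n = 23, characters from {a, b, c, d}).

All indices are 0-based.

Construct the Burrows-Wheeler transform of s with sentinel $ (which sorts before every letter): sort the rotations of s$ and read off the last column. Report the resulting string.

aaccbdddcaa$bbcbdbadccba

rank  rotation                  last
    0  $bcdaddacdbabcbbdccabcaa  a
    1  a$bcdaddacdbabcbbdccabca  a
    2  aa$bcdaddacdbabcbbdccabc  c
    3  abcaa$bcdaddacdbabcbbdcc  c
    4  abcbbdccabcaa$bcdaddacdb  b
    5  acdbabcbbdccabcaa$bcdadd  d
    6  addacdbabcbbdccabcaa$bcd  d
    7  babcbbdccabcaa$bcdaddacd  d
    8  bbdccabcaa$bcdaddacdbabc  c
    9  bcaa$bcdaddacdbabcbbdcca  a
   10  bcbbdccabcaa$bcdaddacdba  a
   11  bcdaddacdbabcbbdccabcaa$  $
   12  bdccabcaa$bcdaddacdbabcb  b
   13  caa$bcdaddacdbabcbbdccab  b
   14  cabcaa$bcdaddacdbabcbbdc  c
   15  cbbdccabcaa$bcdaddacdbab  b
   16  ccabcaa$bcdaddacdbabcbbd  d
   17  cdaddacdbabcbbdccabcaa$b  b
   18  cdbabcbbdccabcaa$bcdadda  a
   19  dacdbabcbbdccabcaa$bcdad  d
   20  daddacdbabcbbdccabcaa$bc  c
   21  dbabcbbdccabcaa$bcdaddac  c
   22  dccabcaa$bcdaddacdbabcbb  b
   23  ddacdbabcbbdccabcaa$bcda  a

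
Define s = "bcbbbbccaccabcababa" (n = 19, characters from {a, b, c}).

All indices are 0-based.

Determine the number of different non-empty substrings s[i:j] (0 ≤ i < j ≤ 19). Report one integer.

rank | idx | suffix
   0 |  18 | a
   1 |  16 | aba
   2 |  14 | ababa
   3 |  11 | abcababa
   4 |   8 | accabcababa
   5 |  17 | ba
   6 |  15 | baba
   7 |   2 | bbbbccaccabcababa
   8 |   3 | bbbccaccabcababa
   9 |   4 | bbccaccabcababa
  10 |  12 | bcababa
  11 |   0 | bcbbbbccaccabcababa
  12 |   5 | bccaccabcababa
  13 |  13 | cababa
  14 |  10 | cabcababa
  15 |   7 | caccabcababa
  16 |   1 | cbbbbccaccabcababa
  17 |   9 | ccabcababa
  18 |   6 | ccaccabcababa

SA = [18, 16, 14, 11, 8, 17, 15, 2, 3, 4, 12, 0, 5, 13, 10, 7, 1, 9, 6]
[i] adj suffixes → lcp
  [1] 18/16 → 1 ('a')
  [2] 16/14 → 3 ('aba')
  [3] 14/11 → 2 ('ab')
  [4] 11/8 → 1 ('a')
  [5] 8/17 → 0 ('')
  [6] 17/15 → 2 ('ba')
  [7] 15/2 → 1 ('b')
  [8] 2/3 → 3 ('bbb')
  [9] 3/4 → 2 ('bb')
  [10] 4/12 → 1 ('b')
  [11] 12/0 → 2 ('bc')
  [12] 0/5 → 2 ('bc')
  [13] 5/13 → 0 ('')
  [14] 13/10 → 3 ('cab')
  [15] 10/7 → 2 ('ca')
  [16] 7/1 → 1 ('c')
  [17] 1/9 → 1 ('c')
  [18] 9/6 → 3 ('cca')

n(n+1)/2 = 19·20/2 = 190
Σ LCP = 0 + 1 + 3 + 2 + 1 + 0 + 2 + 1 + 3 + 2 + 1 + 2 + 2 + 0 + 3 + 2 + 1 + 1 + 3 = 30
distinct = 190 − 30 = 160

160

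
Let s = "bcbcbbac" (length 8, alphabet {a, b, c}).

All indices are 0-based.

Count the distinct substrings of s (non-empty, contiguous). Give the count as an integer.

sorted suffixes:
  #0 SA[0]=6  'ac'
  #1 SA[1]=5  'bac'
  #2 SA[2]=4  'bbac'
  #3 SA[3]=2  'bcbbac'
  #4 SA[4]=0  'bcbcbbac'
  #5 SA[5]=7  'c'
  #6 SA[6]=3  'cbbac'
  #7 SA[7]=1  'cbcbbac'

SA = [6, 5, 4, 2, 0, 7, 3, 1]
rank  pair      lcp
   1  s[6:],s[5:]  0  ''
   2  s[5:],s[4:]  1  'b'
   3  s[4:],s[2:]  1  'b'
   4  s[2:],s[0:]  3  'bcb'
   5  s[0:],s[7:]  0  ''
   6  s[7:],s[3:]  1  'c'
   7  s[3:],s[1:]  2  'cb'

n(n+1)/2 = 8·9/2 = 36
Σ LCP = 0 + 0 + 1 + 1 + 3 + 0 + 1 + 2 = 8
distinct = 36 − 8 = 28

28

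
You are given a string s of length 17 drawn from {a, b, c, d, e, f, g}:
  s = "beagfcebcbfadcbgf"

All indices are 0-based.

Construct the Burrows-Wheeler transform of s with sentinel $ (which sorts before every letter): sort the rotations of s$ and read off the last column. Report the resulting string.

ffee$ccbdfabcgbgba

rank  rotation            last
    0  $beagfcebcbfadcbgf  f
    1  adcbgf$beagfcebcbf  f
    2  agfcebcbfadcbgf$be  e
    3  bcbfadcbgf$beagfce  e
    4  beagfcebcbfadcbgf$  $
    5  bfadcbgf$beagfcebc  c
    6  bgf$beagfcebcbfadc  c
    7  cbfadcbgf$beagfceb  b
    8  cbgf$beagfcebcbfad  d
    9  cebcbfadcbgf$beagf  f
   10  dcbgf$beagfcebcbfa  a
   11  eagfcebcbfadcbgf$b  b
   12  ebcbfadcbgf$beagfc  c
   13  f$beagfcebcbfadcbg  g
   14  fadcbgf$beagfcebcb  b
   15  fcebcbfadcbgf$beag  g
   16  gf$beagfcebcbfadcb  b
   17  gfcebcbfadcbgf$bea  a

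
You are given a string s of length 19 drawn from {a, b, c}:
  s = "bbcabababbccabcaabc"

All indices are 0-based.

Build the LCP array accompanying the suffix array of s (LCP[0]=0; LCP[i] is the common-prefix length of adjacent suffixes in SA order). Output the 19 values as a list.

sorted suffixes:
  #0 SA[0]=15  'aabc'
  #1 SA[1]=3  'abababbccabcaabc'
  #2 SA[2]=5  'ababbccabcaabc'
  #3 SA[3]=7  'abbccabcaabc'
  #4 SA[4]=16  'abc'
  #5 SA[5]=12  'abcaabc'
  #6 SA[6]=4  'bababbccabcaabc'
  #7 SA[7]=6  'babbccabcaabc'
  #8 SA[8]=0  'bbcabababbccabcaabc'
  #9 SA[9]=8  'bbccabcaabc'
  #10 SA[10]=17  'bc'
  #11 SA[11]=13  'bcaabc'
  #12 SA[12]=1  'bcabababbccabcaabc'
  #13 SA[13]=9  'bccabcaabc'
  #14 SA[14]=18  'c'
  #15 SA[15]=14  'caabc'
  #16 SA[16]=2  'cabababbccabcaabc'
  #17 SA[17]=11  'cabcaabc'
  #18 SA[18]=10  'ccabcaabc'

SA = [15, 3, 5, 7, 16, 12, 4, 6, 0, 8, 17, 13, 1, 9, 18, 14, 2, 11, 10]
rank  pair      lcp
   1  s[15:],s[3:]  1  'a'
   2  s[3:],s[5:]  4  'abab'
   3  s[5:],s[7:]  2  'ab'
   4  s[7:],s[16:]  2  'ab'
   5  s[16:],s[12:]  3  'abc'
   6  s[12:],s[4:]  0  ''
   7  s[4:],s[6:]  3  'bab'
   8  s[6:],s[0:]  1  'b'
   9  s[0:],s[8:]  3  'bbc'
  10  s[8:],s[17:]  1  'b'
  11  s[17:],s[13:]  2  'bc'
  12  s[13:],s[1:]  3  'bca'
  13  s[1:],s[9:]  2  'bc'
  14  s[9:],s[18:]  0  ''
  15  s[18:],s[14:]  1  'c'
  16  s[14:],s[2:]  2  'ca'
  17  s[2:],s[11:]  3  'cab'
  18  s[11:],s[10:]  1  'c'

[0, 1, 4, 2, 2, 3, 0, 3, 1, 3, 1, 2, 3, 2, 0, 1, 2, 3, 1]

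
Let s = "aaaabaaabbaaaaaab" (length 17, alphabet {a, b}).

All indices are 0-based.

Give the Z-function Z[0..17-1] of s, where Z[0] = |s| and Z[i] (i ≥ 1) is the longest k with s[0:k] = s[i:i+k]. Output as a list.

Z[0]=17
i=1: outside box; Z[1]=3 grow→box=[1,4)
i=2: min(r-i=2, Z[1]=3)=2; Z[2]=2
i=3: min(r-i=1, Z[2]=2)=1; Z[3]=1
i=4: outside box; Z[4]=0
i=5: outside box; Z[5]=3 grow→box=[5,8)
i=6: min(r-i=2, Z[1]=3)=2; Z[6]=2
i=7: min(r-i=1, Z[2]=2)=1; Z[7]=1
i=8: outside box; Z[8]=0
i=9: outside box; Z[9]=0
i=10: outside box; Z[10]=4 grow→box=[10,14)
i=11: min(r-i=3, Z[1]=3)=3; Z[11]=4 grow→box=[11,15)
i=12: min(r-i=3, Z[1]=3)=3; Z[12]=5 grow→box=[12,17)
i=13: min(r-i=4, Z[1]=3)=3; Z[13]=3
i=14: min(r-i=3, Z[2]=2)=2; Z[14]=2
i=15: min(r-i=2, Z[3]=1)=1; Z[15]=1
i=16: min(r-i=1, Z[4]=0)=0; Z[16]=0

[17, 3, 2, 1, 0, 3, 2, 1, 0, 0, 4, 4, 5, 3, 2, 1, 0]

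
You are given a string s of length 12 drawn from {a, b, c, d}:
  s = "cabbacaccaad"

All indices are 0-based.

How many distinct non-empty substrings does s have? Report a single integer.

sorted suffixes:
  #0 SA[0]=9  'aad'
  #1 SA[1]=1  'abbacaccaad'
  #2 SA[2]=4  'acaccaad'
  #3 SA[3]=6  'accaad'
  #4 SA[4]=10  'ad'
  #5 SA[5]=3  'bacaccaad'
  #6 SA[6]=2  'bbacaccaad'
  #7 SA[7]=8  'caad'
  #8 SA[8]=0  'cabbacaccaad'
  #9 SA[9]=5  'caccaad'
  #10 SA[10]=7  'ccaad'
  #11 SA[11]=11  'd'

SA = [9, 1, 4, 6, 10, 3, 2, 8, 0, 5, 7, 11]
[i] adj suffixes → lcp
  [1] 9/1 → 1 ('a')
  [2] 1/4 → 1 ('a')
  [3] 4/6 → 2 ('ac')
  [4] 6/10 → 1 ('a')
  [5] 10/3 → 0 ('')
  [6] 3/2 → 1 ('b')
  [7] 2/8 → 0 ('')
  [8] 8/0 → 2 ('ca')
  [9] 0/5 → 2 ('ca')
  [10] 5/7 → 1 ('c')
  [11] 7/11 → 0 ('')

n(n+1)/2 = 12·13/2 = 78
Σ LCP = 0 + 1 + 1 + 2 + 1 + 0 + 1 + 0 + 2 + 2 + 1 + 0 = 11
distinct = 78 − 11 = 67

67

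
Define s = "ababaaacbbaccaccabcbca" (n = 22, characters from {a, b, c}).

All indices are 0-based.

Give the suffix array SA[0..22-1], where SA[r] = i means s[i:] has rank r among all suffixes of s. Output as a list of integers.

rank | idx | suffix
   0 |  21 | a
   1 |   4 | aaacbbaccaccabcbca
   2 |   5 | aacbbaccaccabcbca
   3 |   2 | abaaacbbaccaccabcbca
   4 |   0 | ababaaacbbaccaccabcbca
   5 |  16 | abcbca
   6 |   6 | acbbaccaccabcbca
   7 |  13 | accabcbca
   8 |  10 | accaccabcbca
   9 |   3 | baaacbbaccaccabcbca
  10 |   1 | babaaacbbaccaccabcbca
  11 |   9 | baccaccabcbca
  12 |   8 | bbaccaccabcbca
  13 |  19 | bca
  14 |  17 | bcbca
  15 |  20 | ca
  16 |  15 | cabcbca
  17 |  12 | caccabcbca
  18 |   7 | cbbaccaccabcbca
  19 |  18 | cbca
  20 |  14 | ccabcbca
  21 |  11 | ccaccabcbca

[21, 4, 5, 2, 0, 16, 6, 13, 10, 3, 1, 9, 8, 19, 17, 20, 15, 12, 7, 18, 14, 11]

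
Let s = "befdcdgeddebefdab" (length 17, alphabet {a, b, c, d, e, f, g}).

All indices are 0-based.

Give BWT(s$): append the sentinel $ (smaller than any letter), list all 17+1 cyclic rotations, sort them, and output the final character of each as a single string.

bdae$dffedcdgbbeed

rank  rotation            last
    0  $befdcdgeddebefdab  b
    1  ab$befdcdgeddebefd  d
    2  b$befdcdgeddebefda  a
    3  befdab$befdcdgedde  e
    4  befdcdgeddebefdab$  $
    5  cdgeddebefdab$befd  d
    6  dab$befdcdgeddebef  f
    7  dcdgeddebefdab$bef  f
    8  ddebefdab$befdcdge  e
    9  debefdab$befdcdged  d
   10  dgeddebefdab$befdc  c
   11  ebefdab$befdcdgedd  d
   12  eddebefdab$befdcdg  g
   13  efdab$befdcdgeddeb  b
   14  efdcdgeddebefdab$b  b
   15  fdab$befdcdgeddebe  e
   16  fdcdgeddebefdab$be  e
   17  geddebefdab$befdcd  d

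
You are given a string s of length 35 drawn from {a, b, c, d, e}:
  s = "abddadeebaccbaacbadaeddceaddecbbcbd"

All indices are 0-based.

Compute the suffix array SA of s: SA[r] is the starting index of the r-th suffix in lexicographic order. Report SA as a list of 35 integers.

[13, 0, 14, 9, 17, 25, 4, 19, 12, 8, 16, 30, 31, 33, 1, 11, 15, 29, 32, 10, 23, 34, 3, 18, 22, 2, 21, 26, 27, 5, 24, 7, 28, 20, 6]

rank→(start, suffix):
  0 → (13, 'aacbadaeddceaddecbbcbd')
  1 → (0, 'abddadeebaccbaacbadaeddceaddecbbcbd')
  2 → (14, 'acbadaeddceaddecbbcbd')
  3 → (9, 'accbaacbadaeddceaddecbbcbd')
  4 → (17, 'adaeddceaddecbbcbd')
  5 → (25, 'addecbbcbd')
  6 → (4, 'adeebaccbaacbadaeddceaddecbbcbd')
  7 → (19, 'aeddceaddecbbcbd')
  8 → (12, 'baacbadaeddceaddecbbcbd')
  9 → (8, 'baccbaacbadaeddceaddecbbcbd')
  10 → (16, 'badaeddceaddecbbcbd')
  11 → (30, 'bbcbd')
  12 → (31, 'bcbd')
  13 → (33, 'bd')
  14 → (1, 'bddadeebaccbaacbadaeddceaddecbbcbd')
  15 → (11, 'cbaacbadaeddceaddecbbcbd')
  16 → (15, 'cbadaeddceaddecbbcbd')
  17 → (29, 'cbbcbd')
  18 → (32, 'cbd')
  19 → (10, 'ccbaacbadaeddceaddecbbcbd')
  20 → (23, 'ceaddecbbcbd')
  21 → (34, 'd')
  22 → (3, 'dadeebaccbaacbadaeddceaddecbbcbd')
  23 → (18, 'daeddceaddecbbcbd')
  24 → (22, 'dceaddecbbcbd')
  25 → (2, 'ddadeebaccbaacbadaeddceaddecbbcbd')
  26 → (21, 'ddceaddecbbcbd')
  27 → (26, 'ddecbbcbd')
  28 → (27, 'decbbcbd')
  29 → (5, 'deebaccbaacbadaeddceaddecbbcbd')
  30 → (24, 'eaddecbbcbd')
  31 → (7, 'ebaccbaacbadaeddceaddecbbcbd')
  32 → (28, 'ecbbcbd')
  33 → (20, 'eddceaddecbbcbd')
  34 → (6, 'eebaccbaacbadaeddceaddecbbcbd')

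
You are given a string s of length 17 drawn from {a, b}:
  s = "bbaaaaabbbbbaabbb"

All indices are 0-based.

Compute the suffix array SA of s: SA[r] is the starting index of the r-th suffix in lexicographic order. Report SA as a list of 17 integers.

rank→(start, suffix):
  0 → (2, 'aaaaabbbbbaabbb')
  1 → (3, 'aaaabbbbbaabbb')
  2 → (4, 'aaabbbbbaabbb')
  3 → (12, 'aabbb')
  4 → (5, 'aabbbbbaabbb')
  5 → (13, 'abbb')
  6 → (6, 'abbbbbaabbb')
  7 → (16, 'b')
  8 → (1, 'baaaaabbbbbaabbb')
  9 → (11, 'baabbb')
  10 → (15, 'bb')
  11 → (0, 'bbaaaaabbbbbaabbb')
  12 → (10, 'bbaabbb')
  13 → (14, 'bbb')
  14 → (9, 'bbbaabbb')
  15 → (8, 'bbbbaabbb')
  16 → (7, 'bbbbbaabbb')

[2, 3, 4, 12, 5, 13, 6, 16, 1, 11, 15, 0, 10, 14, 9, 8, 7]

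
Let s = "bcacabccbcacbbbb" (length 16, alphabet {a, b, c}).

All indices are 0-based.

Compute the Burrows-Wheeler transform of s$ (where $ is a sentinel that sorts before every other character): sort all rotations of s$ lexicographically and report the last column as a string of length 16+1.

bcccbbbc$caabbacb

rank  rotation           last
    0  $bcacabccbcacbbbb  b
    1  abccbcacbbbb$bcac  c
    2  acabccbcacbbbb$bc  c
    3  acbbbb$bcacabccbc  c
    4  b$bcacabccbcacbbb  b
    5  bb$bcacabccbcacbb  b
    6  bbb$bcacabccbcacb  b
    7  bbbb$bcacabccbcac  c
    8  bcacabccbcacbbbb$  $
    9  bcacbbbb$bcacabcc  c
   10  bccbcacbbbb$bcaca  a
   11  cabccbcacbbbb$bca  a
   12  cacabccbcacbbbb$b  b
   13  cacbbbb$bcacabccb  b
   14  cbbbb$bcacabccbca  a
   15  cbcacbbbb$bcacabc  c
   16  ccbcacbbbb$bcacab  b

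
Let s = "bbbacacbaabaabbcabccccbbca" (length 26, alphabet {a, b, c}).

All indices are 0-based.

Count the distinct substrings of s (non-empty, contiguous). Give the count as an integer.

rank→(start, suffix):
  0 → (25, 'a')
  1 → (8, 'aabaabbcabccccbbca')
  2 → (11, 'aabbcabccccbbca')
  3 → (9, 'abaabbcabccccbbca')
  4 → (12, 'abbcabccccbbca')
  5 → (16, 'abccccbbca')
  6 → (3, 'acacbaabaabbcabccccbbca')
  7 → (5, 'acbaabaabbcabccccbbca')
  8 → (7, 'baabaabbcabccccbbca')
  9 → (10, 'baabbcabccccbbca')
  10 → (2, 'bacacbaabaabbcabccccbbca')
  11 → (1, 'bbacacbaabaabbcabccccbbca')
  12 → (0, 'bbbacacbaabaabbcabccccbbca')
  13 → (22, 'bbca')
  14 → (13, 'bbcabccccbbca')
  15 → (23, 'bca')
  16 → (14, 'bcabccccbbca')
  17 → (17, 'bccccbbca')
  18 → (24, 'ca')
  19 → (15, 'cabccccbbca')
  20 → (4, 'cacbaabaabbcabccccbbca')
  21 → (6, 'cbaabaabbcabccccbbca')
  22 → (21, 'cbbca')
  23 → (20, 'ccbbca')
  24 → (19, 'cccbbca')
  25 → (18, 'ccccbbca')

SA = [25, 8, 11, 9, 12, 16, 3, 5, 7, 10, 2, 1, 0, 22, 13, 23, 14, 17, 24, 15, 4, 6, 21, 20, 19, 18]
[i] adj suffixes → lcp
  [1] 25/8 → 1 ('a')
  [2] 8/11 → 3 ('aab')
  [3] 11/9 → 1 ('a')
  [4] 9/12 → 2 ('ab')
  [5] 12/16 → 2 ('ab')
  [6] 16/3 → 1 ('a')
  [7] 3/5 → 2 ('ac')
  [8] 5/7 → 0 ('')
  [9] 7/10 → 4 ('baab')
  [10] 10/2 → 2 ('ba')
  [11] 2/1 → 1 ('b')
  [12] 1/0 → 2 ('bb')
  [13] 0/22 → 2 ('bb')
  [14] 22/13 → 4 ('bbca')
  [15] 13/23 → 1 ('b')
  [16] 23/14 → 3 ('bca')
  [17] 14/17 → 2 ('bc')
  [18] 17/24 → 0 ('')
  [19] 24/15 → 2 ('ca')
  [20] 15/4 → 2 ('ca')
  [21] 4/6 → 1 ('c')
  [22] 6/21 → 2 ('cb')
  [23] 21/20 → 1 ('c')
  [24] 20/19 → 2 ('cc')
  [25] 19/18 → 3 ('ccc')

n(n+1)/2 = 26·27/2 = 351
Σ LCP = 0 + 1 + 3 + 1 + 2 + 2 + 1 + 2 + 0 + 4 + 2 + 1 + 2 + 2 + 4 + 1 + 3 + 2 + 0 + 2 + 2 + 1 + 2 + 1 + 2 + 3 = 46
distinct = 351 − 46 = 305

305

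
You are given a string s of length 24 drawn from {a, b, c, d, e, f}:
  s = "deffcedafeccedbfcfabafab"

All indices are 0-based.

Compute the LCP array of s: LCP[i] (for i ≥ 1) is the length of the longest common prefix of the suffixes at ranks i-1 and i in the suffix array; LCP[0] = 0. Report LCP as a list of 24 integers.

[0, 2, 1, 2, 0, 1, 1, 0, 1, 3, 1, 0, 1, 1, 0, 1, 2, 1, 0, 3, 1, 2, 1, 1]

rank | idx | suffix
   0 |  22 | ab
   1 |  18 | abafab
   2 |  20 | afab
   3 |   7 | afeccedbfcfabafab
   4 |  23 | b
   5 |  19 | bafab
   6 |  14 | bfcfabafab
   7 |  10 | ccedbfcfabafab
   8 |   4 | cedafeccedbfcfabafab
   9 |  11 | cedbfcfabafab
  10 |  16 | cfabafab
  11 |   6 | dafeccedbfcfabafab
  12 |  13 | dbfcfabafab
  13 |   0 | deffcedafeccedbfcfabafab
  14 |   9 | eccedbfcfabafab
  15 |   5 | edafeccedbfcfabafab
  16 |  12 | edbfcfabafab
  17 |   1 | effcedafeccedbfcfabafab
  18 |  21 | fab
  19 |  17 | fabafab
  20 |   3 | fcedafeccedbfcfabafab
  21 |  15 | fcfabafab
  22 |   8 | feccedbfcfabafab
  23 |   2 | ffcedafeccedbfcfabafab

SA = [22, 18, 20, 7, 23, 19, 14, 10, 4, 11, 16, 6, 13, 0, 9, 5, 12, 1, 21, 17, 3, 15, 8, 2]
[i] adj suffixes → lcp
  [1] 22/18 → 2 ('ab')
  [2] 18/20 → 1 ('a')
  [3] 20/7 → 2 ('af')
  [4] 7/23 → 0 ('')
  [5] 23/19 → 1 ('b')
  [6] 19/14 → 1 ('b')
  [7] 14/10 → 0 ('')
  [8] 10/4 → 1 ('c')
  [9] 4/11 → 3 ('ced')
  [10] 11/16 → 1 ('c')
  [11] 16/6 → 0 ('')
  [12] 6/13 → 1 ('d')
  [13] 13/0 → 1 ('d')
  [14] 0/9 → 0 ('')
  [15] 9/5 → 1 ('e')
  [16] 5/12 → 2 ('ed')
  [17] 12/1 → 1 ('e')
  [18] 1/21 → 0 ('')
  [19] 21/17 → 3 ('fab')
  [20] 17/3 → 1 ('f')
  [21] 3/15 → 2 ('fc')
  [22] 15/8 → 1 ('f')
  [23] 8/2 → 1 ('f')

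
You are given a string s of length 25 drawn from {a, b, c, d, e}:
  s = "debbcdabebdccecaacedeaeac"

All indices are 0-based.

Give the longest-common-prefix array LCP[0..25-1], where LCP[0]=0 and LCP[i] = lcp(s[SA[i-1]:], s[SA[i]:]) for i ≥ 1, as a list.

[0, 1, 1, 2, 1, 0, 1, 1, 1, 0, 1, 1, 1, 1, 2, 0, 1, 1, 2, 0, 2, 1, 2, 1, 1]

rank→(start, suffix):
  0 → (15, 'aacedeaeac')
  1 → (6, 'abebdccecaacedeaeac')
  2 → (23, 'ac')
  3 → (16, 'acedeaeac')
  4 → (21, 'aeac')
  5 → (2, 'bbcdabebdccecaacedeaeac')
  6 → (3, 'bcdabebdccecaacedeaeac')
  7 → (9, 'bdccecaacedeaeac')
  8 → (7, 'bebdccecaacedeaeac')
  9 → (24, 'c')
  10 → (14, 'caacedeaeac')
  11 → (11, 'ccecaacedeaeac')
  12 → (4, 'cdabebdccecaacedeaeac')
  13 → (12, 'cecaacedeaeac')
  14 → (17, 'cedeaeac')
  15 → (5, 'dabebdccecaacedeaeac')
  16 → (10, 'dccecaacedeaeac')
  17 → (19, 'deaeac')
  18 → (0, 'debbcdabebdccecaacedeaeac')
  19 → (22, 'eac')
  20 → (20, 'eaeac')
  21 → (1, 'ebbcdabebdccecaacedeaeac')
  22 → (8, 'ebdccecaacedeaeac')
  23 → (13, 'ecaacedeaeac')
  24 → (18, 'edeaeac')

SA = [15, 6, 23, 16, 21, 2, 3, 9, 7, 24, 14, 11, 4, 12, 17, 5, 10, 19, 0, 22, 20, 1, 8, 13, 18]
rank  pair      lcp
   1  s[15:],s[6:]  1  'a'
   2  s[6:],s[23:]  1  'a'
   3  s[23:],s[16:]  2  'ac'
   4  s[16:],s[21:]  1  'a'
   5  s[21:],s[2:]  0  ''
   6  s[2:],s[3:]  1  'b'
   7  s[3:],s[9:]  1  'b'
   8  s[9:],s[7:]  1  'b'
   9  s[7:],s[24:]  0  ''
  10  s[24:],s[14:]  1  'c'
  11  s[14:],s[11:]  1  'c'
  12  s[11:],s[4:]  1  'c'
  13  s[4:],s[12:]  1  'c'
  14  s[12:],s[17:]  2  'ce'
  15  s[17:],s[5:]  0  ''
  16  s[5:],s[10:]  1  'd'
  17  s[10:],s[19:]  1  'd'
  18  s[19:],s[0:]  2  'de'
  19  s[0:],s[22:]  0  ''
  20  s[22:],s[20:]  2  'ea'
  21  s[20:],s[1:]  1  'e'
  22  s[1:],s[8:]  2  'eb'
  23  s[8:],s[13:]  1  'e'
  24  s[13:],s[18:]  1  'e'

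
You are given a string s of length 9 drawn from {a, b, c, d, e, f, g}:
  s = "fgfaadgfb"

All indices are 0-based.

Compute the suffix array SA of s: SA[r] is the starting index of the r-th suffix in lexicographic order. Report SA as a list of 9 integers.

[3, 4, 8, 5, 2, 7, 0, 1, 6]

rank | idx | suffix
   0 |   3 | aadgfb
   1 |   4 | adgfb
   2 |   8 | b
   3 |   5 | dgfb
   4 |   2 | faadgfb
   5 |   7 | fb
   6 |   0 | fgfaadgfb
   7 |   1 | gfaadgfb
   8 |   6 | gfb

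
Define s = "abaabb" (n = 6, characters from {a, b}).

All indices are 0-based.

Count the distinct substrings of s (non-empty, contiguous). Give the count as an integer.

16

rank→(start, suffix):
  0 → (2, 'aabb')
  1 → (0, 'abaabb')
  2 → (3, 'abb')
  3 → (5, 'b')
  4 → (1, 'baabb')
  5 → (4, 'bb')

SA = [2, 0, 3, 5, 1, 4]
i: (SA[i-1],SA[i]) lcp shared
  1: (2,0) 1 'a'
  2: (0,3) 2 'ab'
  3: (3,5) 0 ''
  4: (5,1) 1 'b'
  5: (1,4) 1 'b'

n(n+1)/2 = 6·7/2 = 21
Σ LCP = 0 + 1 + 2 + 0 + 1 + 1 = 5
distinct = 21 − 5 = 16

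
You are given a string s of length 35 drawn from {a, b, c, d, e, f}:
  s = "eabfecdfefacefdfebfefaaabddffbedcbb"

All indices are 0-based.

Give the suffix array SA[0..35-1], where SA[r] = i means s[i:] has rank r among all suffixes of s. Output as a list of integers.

[21, 22, 23, 1, 10, 34, 33, 24, 29, 2, 17, 32, 5, 11, 31, 25, 14, 6, 26, 0, 16, 4, 30, 19, 8, 12, 20, 9, 28, 13, 15, 3, 18, 7, 27]

rank | idx | suffix
   0 |  21 | aaabddffbedcbb
   1 |  22 | aabddffbedcbb
   2 |  23 | abddffbedcbb
   3 |   1 | abfecdfefacefdfebfefaaabddffbedcbb
   4 |  10 | acefdfebfefaaabddffbedcbb
   5 |  34 | b
   6 |  33 | bb
   7 |  24 | bddffbedcbb
   8 |  29 | bedcbb
   9 |   2 | bfecdfefacefdfebfefaaabddffbedcbb
  10 |  17 | bfefaaabddffbedcbb
  11 |  32 | cbb
  12 |   5 | cdfefacefdfebfefaaabddffbedcbb
  13 |  11 | cefdfebfefaaabddffbedcbb
  14 |  31 | dcbb
  15 |  25 | ddffbedcbb
  16 |  14 | dfebfefaaabddffbedcbb
  17 |   6 | dfefacefdfebfefaaabddffbedcbb
  18 |  26 | dffbedcbb
  19 |   0 | eabfecdfefacefdfebfefaaabddffbedcbb
  20 |  16 | ebfefaaabddffbedcbb
  21 |   4 | ecdfefacefdfebfefaaabddffbedcbb
  22 |  30 | edcbb
  23 |  19 | efaaabddffbedcbb
  24 |   8 | efacefdfebfefaaabddffbedcbb
  25 |  12 | efdfebfefaaabddffbedcbb
  26 |  20 | faaabddffbedcbb
  27 |   9 | facefdfebfefaaabddffbedcbb
  28 |  28 | fbedcbb
  29 |  13 | fdfebfefaaabddffbedcbb
  30 |  15 | febfefaaabddffbedcbb
  31 |   3 | fecdfefacefdfebfefaaabddffbedcbb
  32 |  18 | fefaaabddffbedcbb
  33 |   7 | fefacefdfebfefaaabddffbedcbb
  34 |  27 | ffbedcbb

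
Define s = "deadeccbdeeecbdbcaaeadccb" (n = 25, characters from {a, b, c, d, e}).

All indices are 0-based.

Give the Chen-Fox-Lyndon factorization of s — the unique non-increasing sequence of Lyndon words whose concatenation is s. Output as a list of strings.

["de", "adeccbdeeecbdbc", "aaeadccb"]

emit factor 1: 'de' (i=0, period=2)
emit factor 2: 'adeccbdeeecbdbc' (i=2, period=15)
emit factor 3: 'aaeadccb' (i=17, period=8)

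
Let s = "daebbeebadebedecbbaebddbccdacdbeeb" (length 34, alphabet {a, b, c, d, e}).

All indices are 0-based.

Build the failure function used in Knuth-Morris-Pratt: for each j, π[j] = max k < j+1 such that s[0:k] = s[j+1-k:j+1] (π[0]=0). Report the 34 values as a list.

[0, 0, 0, 0, 0, 0, 0, 0, 0, 1, 0, 0, 0, 1, 0, 0, 0, 0, 0, 0, 0, 1, 1, 0, 0, 0, 1, 2, 0, 1, 0, 0, 0, 0]

π[0] = 0
j=1 s[j]='a': π[1]=0 (border '')
j=2 s[j]='e': π[2]=0 (border '')
j=3 s[j]='b': π[3]=0 (border '')
j=4 s[j]='b': π[4]=0 (border '')
j=5 s[j]='e': π[5]=0 (border '')
j=6 s[j]='e': π[6]=0 (border '')
j=7 s[j]='b': π[7]=0 (border '')
j=8 s[j]='a': π[8]=0 (border '')
j=9 s[j]='d': π[9]=1 (border 'd')
j=10 s[j]='e': k: 1→0; π[10]=0 (border '')
j=11 s[j]='b': π[11]=0 (border '')
j=12 s[j]='e': π[12]=0 (border '')
j=13 s[j]='d': π[13]=1 (border 'd')
j=14 s[j]='e': k: 1→0; π[14]=0 (border '')
j=15 s[j]='c': π[15]=0 (border '')
j=16 s[j]='b': π[16]=0 (border '')
j=17 s[j]='b': π[17]=0 (border '')
j=18 s[j]='a': π[18]=0 (border '')
j=19 s[j]='e': π[19]=0 (border '')
j=20 s[j]='b': π[20]=0 (border '')
j=21 s[j]='d': π[21]=1 (border 'd')
j=22 s[j]='d': k: 1→0; π[22]=1 (border 'd')
j=23 s[j]='b': k: 1→0; π[23]=0 (border '')
j=24 s[j]='c': π[24]=0 (border '')
j=25 s[j]='c': π[25]=0 (border '')
j=26 s[j]='d': π[26]=1 (border 'd')
j=27 s[j]='a': π[27]=2 (border 'da')
j=28 s[j]='c': k: 2→0; π[28]=0 (border '')
j=29 s[j]='d': π[29]=1 (border 'd')
j=30 s[j]='b': k: 1→0; π[30]=0 (border '')
j=31 s[j]='e': π[31]=0 (border '')
j=32 s[j]='e': π[32]=0 (border '')
j=33 s[j]='b': π[33]=0 (border '')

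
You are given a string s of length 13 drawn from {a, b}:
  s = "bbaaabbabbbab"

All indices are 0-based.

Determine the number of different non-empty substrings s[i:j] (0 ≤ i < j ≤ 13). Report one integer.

67

rank→(start, suffix):
  0 → (2, 'aaabbabbbab')
  1 → (3, 'aabbabbbab')
  2 → (11, 'ab')
  3 → (4, 'abbabbbab')
  4 → (7, 'abbbab')
  5 → (12, 'b')
  6 → (1, 'baaabbabbbab')
  7 → (10, 'bab')
  8 → (6, 'babbbab')
  9 → (0, 'bbaaabbabbbab')
  10 → (9, 'bbab')
  11 → (5, 'bbabbbab')
  12 → (8, 'bbbab')

SA = [2, 3, 11, 4, 7, 12, 1, 10, 6, 0, 9, 5, 8]
i: (SA[i-1],SA[i]) lcp shared
  1: (2,3) 2 'aa'
  2: (3,11) 1 'a'
  3: (11,4) 2 'ab'
  4: (4,7) 3 'abb'
  5: (7,12) 0 ''
  6: (12,1) 1 'b'
  7: (1,10) 2 'ba'
  8: (10,6) 3 'bab'
  9: (6,0) 1 'b'
  10: (0,9) 3 'bba'
  11: (9,5) 4 'bbab'
  12: (5,8) 2 'bb'

n(n+1)/2 = 13·14/2 = 91
Σ LCP = 0 + 2 + 1 + 2 + 3 + 0 + 1 + 2 + 3 + 1 + 3 + 4 + 2 = 24
distinct = 91 − 24 = 67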